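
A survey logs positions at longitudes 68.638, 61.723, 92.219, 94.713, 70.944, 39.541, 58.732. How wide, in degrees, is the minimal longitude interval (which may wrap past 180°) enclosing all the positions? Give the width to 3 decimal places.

Sort the longitudes: +39.541°, +58.732°, +61.723°, +68.638°, +70.944°, +92.219°, +94.713°.
Eastward gaps between consecutive values (wrapping around): 19.191°, 2.991°, 6.915°, 2.306°, 21.275°, 2.494°, 304.828°.
Largest gap = 304.828° ⇒ minimal covering band is its complement: 360° − 304.828° = 55.172°.
Band runs from +39.541° eastward to +94.713°.

55.172°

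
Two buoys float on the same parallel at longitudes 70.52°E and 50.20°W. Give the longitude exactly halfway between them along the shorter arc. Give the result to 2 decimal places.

Signed shortest Δλ from +70.52° to -50.20° is -120.72°.
Midpoint longitude = +70.52° + (-120.72°)/2 = +70.52° − 60.36° = +10.16°.

10.16°E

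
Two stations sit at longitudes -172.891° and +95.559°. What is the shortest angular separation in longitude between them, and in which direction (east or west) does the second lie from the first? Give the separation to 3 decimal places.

Raw difference: 95.559 − -172.891 = 268.45°.
Normalise into (−180°, 180°]: 268.45° − 360° = -91.55°.
Negative ⇒ the second point lies to the west; separation 91.550°.

91.550° west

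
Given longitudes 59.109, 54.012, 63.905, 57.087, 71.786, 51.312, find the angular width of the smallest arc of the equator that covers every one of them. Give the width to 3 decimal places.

Sort the longitudes: +51.312°, +54.012°, +57.087°, +59.109°, +63.905°, +71.786°.
Eastward gaps between consecutive values (wrapping around): 2.700°, 3.075°, 2.022°, 4.796°, 7.881°, 339.526°.
Largest gap = 339.526° ⇒ minimal covering band is its complement: 360° − 339.526° = 20.474°.
Band runs from +51.312° eastward to +71.786°.

20.474°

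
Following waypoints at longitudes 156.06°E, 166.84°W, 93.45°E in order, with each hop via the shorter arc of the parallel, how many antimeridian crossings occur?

2

Leg 1: +156.06° → -166.84°, shortest Δλ = 37.1° (east) — crosses 180°.
Leg 2: -166.84° → +93.45°, shortest Δλ = -99.71° (west) — crosses 180°.
Total crossings: 2.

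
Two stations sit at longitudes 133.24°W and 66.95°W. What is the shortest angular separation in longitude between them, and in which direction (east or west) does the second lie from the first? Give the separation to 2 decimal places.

66.29° east

Raw difference: -66.95 − -133.24 = 66.29°.
Normalise into (−180°, 180°]: 66.29° stays 66.29°.
Positive ⇒ the second point lies to the east; separation 66.29°.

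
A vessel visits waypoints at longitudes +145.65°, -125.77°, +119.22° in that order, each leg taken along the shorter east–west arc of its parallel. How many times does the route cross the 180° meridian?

Leg 1: +145.65° → -125.77°, shortest Δλ = 88.58° (east) — crosses 180°.
Leg 2: -125.77° → +119.22°, shortest Δλ = -115.01° (west) — crosses 180°.
Total crossings: 2.

2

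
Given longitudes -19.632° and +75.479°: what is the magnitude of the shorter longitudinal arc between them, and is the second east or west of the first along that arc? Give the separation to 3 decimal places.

95.111° east

Raw difference: 75.479 − -19.632 = 95.111°.
Normalise into (−180°, 180°]: 95.111° stays 95.111°.
Positive ⇒ the second point lies to the east; separation 95.111°.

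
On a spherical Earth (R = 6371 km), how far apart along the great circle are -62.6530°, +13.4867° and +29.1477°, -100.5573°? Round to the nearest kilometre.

Δλ = -100.5573 − 13.4867 = -114.0440°.
Δφ = 29.1477 − -62.6530 = 91.8007°.
a = sin²(Δφ/2) + cos φ₁ · cos φ₂ · sin²(Δλ/2) = 0.798048.
c = 2·atan2(√a, √(1−a)) = 2.20943 rad → d = 6371·c ≈ 14076.25 km.

14076 km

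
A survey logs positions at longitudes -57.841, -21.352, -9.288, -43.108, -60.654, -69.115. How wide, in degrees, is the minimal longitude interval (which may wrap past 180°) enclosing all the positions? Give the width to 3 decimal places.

Sort the longitudes: -69.115°, -60.654°, -57.841°, -43.108°, -21.352°, -9.288°.
Eastward gaps between consecutive values (wrapping around): 8.461°, 2.813°, 14.733°, 21.756°, 12.064°, 300.173°.
Largest gap = 300.173° ⇒ minimal covering band is its complement: 360° − 300.173° = 59.827°.
Band runs from -69.115° eastward to -9.288°.

59.827°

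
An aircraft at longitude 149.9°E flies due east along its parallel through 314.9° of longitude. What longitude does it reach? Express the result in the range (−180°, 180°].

104.8°E

Start at +149.9°; shift +314.9° → +464.8°.
+464.8° lies outside (−180°, 180°]; subtract 360° → +104.8°.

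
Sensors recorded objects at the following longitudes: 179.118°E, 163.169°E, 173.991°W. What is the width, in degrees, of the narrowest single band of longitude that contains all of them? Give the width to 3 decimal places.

22.840°

Sort the longitudes: -173.991°, +163.169°, +179.118°.
Eastward gaps between consecutive values (wrapping around): 337.160°, 15.949°, 6.891°.
Largest gap = 337.160° ⇒ minimal covering band is its complement: 360° − 337.160° = 22.840°.
Band runs from +163.169° eastward to -173.991°, crossing the antimeridian.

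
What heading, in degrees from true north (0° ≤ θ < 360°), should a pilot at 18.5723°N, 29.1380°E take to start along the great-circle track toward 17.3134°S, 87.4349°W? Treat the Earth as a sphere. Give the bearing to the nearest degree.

260°

Δλ = -87.4349 − 29.1380 = -116.5729°.
θ = atan2( sin Δλ · cos φ₂ , cos φ₁ · sin φ₂ − sin φ₁ · cos φ₂ · cos Δλ )
  = atan2(-0.85384, -0.14608) = -99.708° → normalised to [0°, 360°): 260.292°.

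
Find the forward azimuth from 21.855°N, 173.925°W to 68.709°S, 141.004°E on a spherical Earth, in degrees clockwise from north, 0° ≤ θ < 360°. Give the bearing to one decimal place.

195.0°

Δλ = 141.004 − -173.925 = 314.929°; wrapped into (−180°, 180°]: -45.071°.
θ = atan2( sin Δλ · cos φ₂ , cos φ₁ · sin φ₂ − sin φ₁ · cos φ₂ · cos Δλ )
  = atan2(-0.25707, -0.96024) = -165.012° → normalised to [0°, 360°): 194.988°.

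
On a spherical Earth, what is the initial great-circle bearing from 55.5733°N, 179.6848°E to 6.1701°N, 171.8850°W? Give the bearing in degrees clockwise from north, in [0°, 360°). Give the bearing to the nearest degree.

169°

Δλ = -171.8850 − 179.6848 = -351.5698°; wrapped into (−180°, 180°]: 8.4302°.
θ = atan2( sin Δλ · cos φ₂ , cos φ₁ · sin φ₂ − sin φ₁ · cos φ₂ · cos Δλ )
  = atan2(0.14576, -0.75045) = 169.009° → normalised to [0°, 360°): 169.009°.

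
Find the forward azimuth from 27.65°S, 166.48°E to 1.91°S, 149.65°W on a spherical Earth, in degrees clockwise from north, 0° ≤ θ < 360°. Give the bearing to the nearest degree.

Δλ = -149.65 − 166.48 = -316.13°; wrapped into (−180°, 180°]: 43.87°.
θ = atan2( sin Δλ · cos φ₂ , cos φ₁ · sin φ₂ − sin φ₁ · cos φ₂ · cos Δλ )
  = atan2(0.69264, 0.30484) = 66.245° → normalised to [0°, 360°): 66.245°.

66°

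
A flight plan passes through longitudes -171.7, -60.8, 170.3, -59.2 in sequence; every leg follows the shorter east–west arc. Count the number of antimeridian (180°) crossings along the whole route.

2

Leg 1: -171.7° → -60.8°, shortest Δλ = 110.9° (east) — does not cross 180°.
Leg 2: -60.8° → +170.3°, shortest Δλ = -128.9° (west) — crosses 180°.
Leg 3: +170.3° → -59.2°, shortest Δλ = 130.5° (east) — crosses 180°.
Total crossings: 2.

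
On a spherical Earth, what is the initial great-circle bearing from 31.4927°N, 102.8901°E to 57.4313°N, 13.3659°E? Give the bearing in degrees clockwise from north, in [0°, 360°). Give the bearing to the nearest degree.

Δλ = 13.3659 − 102.8901 = -89.5242°.
θ = atan2( sin Δλ · cos φ₂ , cos φ₁ · sin φ₂ − sin φ₁ · cos φ₂ · cos Δλ )
  = atan2(-0.53829, 0.71628) = -36.925° → normalised to [0°, 360°): 323.075°.

323°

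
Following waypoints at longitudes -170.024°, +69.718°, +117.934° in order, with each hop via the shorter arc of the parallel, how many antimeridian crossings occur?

Leg 1: -170.024° → +69.718°, shortest Δλ = -120.258° (west) — crosses 180°.
Leg 2: +69.718° → +117.934°, shortest Δλ = 48.216° (east) — does not cross 180°.
Total crossings: 1.

1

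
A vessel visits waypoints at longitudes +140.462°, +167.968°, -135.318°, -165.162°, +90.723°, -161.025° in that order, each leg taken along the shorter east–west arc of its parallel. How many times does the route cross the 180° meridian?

Leg 1: +140.462° → +167.968°, shortest Δλ = 27.506° (east) — does not cross 180°.
Leg 2: +167.968° → -135.318°, shortest Δλ = 56.714° (east) — crosses 180°.
Leg 3: -135.318° → -165.162°, shortest Δλ = -29.844° (west) — does not cross 180°.
Leg 4: -165.162° → +90.723°, shortest Δλ = -104.115° (west) — crosses 180°.
Leg 5: +90.723° → -161.025°, shortest Δλ = 108.252° (east) — crosses 180°.
Total crossings: 3.

3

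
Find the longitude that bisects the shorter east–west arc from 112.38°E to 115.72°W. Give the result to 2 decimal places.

178.33°E

Signed shortest Δλ from +112.38° to -115.72° is +131.90°.
Midpoint longitude = +112.38° + (+131.90°)/2 = +112.38° + 65.95° = +178.33°.
(The naïve average (+112.38 + -115.72)/2 = -1.67° is on the wrong side of the globe.)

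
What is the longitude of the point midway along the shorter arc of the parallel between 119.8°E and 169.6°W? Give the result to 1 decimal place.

Signed shortest Δλ from +119.8° to -169.6° is +70.6°.
Midpoint longitude = +119.8° + (+70.6°)/2 = +119.8° + 35.3° = +155.1°.
(The naïve average (+119.8 + -169.6)/2 = -24.9° is on the wrong side of the globe.)

155.1°E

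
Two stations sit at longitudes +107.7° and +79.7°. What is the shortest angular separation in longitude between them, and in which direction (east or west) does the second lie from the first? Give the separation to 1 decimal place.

Raw difference: 79.7 − 107.7 = -28.0°.
Normalise into (−180°, 180°]: -28.0° stays -28.0°.
Negative ⇒ the second point lies to the west; separation 28.0°.

28.0° west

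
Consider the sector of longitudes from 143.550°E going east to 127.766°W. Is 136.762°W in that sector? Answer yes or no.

Band width going east from +143.550° to -127.766°: ((-127.766 − 143.550) mod 360) = 88.684°.
Offset of -136.762° east of the west edge: ((-136.762 − 143.550) mod 360) = 79.688°.
79.688° ≤ 88.684° ⇒ inside.

Yes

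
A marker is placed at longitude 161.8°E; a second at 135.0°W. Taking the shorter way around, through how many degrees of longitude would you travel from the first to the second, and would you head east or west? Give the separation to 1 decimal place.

63.2° east

Raw difference: -135.0 − 161.8 = -296.8°.
Normalise into (−180°, 180°]: -296.8° + 360° = 63.2°.
Positive ⇒ the second point lies to the east; separation 63.2°.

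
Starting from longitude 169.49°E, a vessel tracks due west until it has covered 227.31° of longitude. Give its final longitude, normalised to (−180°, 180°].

57.82°W

Start at +169.49°; shift −227.31° → -57.82°.
-57.82° already lies in (−180°, 180°].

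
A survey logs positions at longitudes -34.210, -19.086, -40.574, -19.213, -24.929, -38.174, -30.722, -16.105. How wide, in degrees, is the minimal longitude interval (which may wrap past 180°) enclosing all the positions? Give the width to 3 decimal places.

24.469°

Sort the longitudes: -40.574°, -38.174°, -34.210°, -30.722°, -24.929°, -19.213°, -19.086°, -16.105°.
Eastward gaps between consecutive values (wrapping around): 2.400°, 3.964°, 3.488°, 5.793°, 5.716°, 0.127°, 2.981°, 335.531°.
Largest gap = 335.531° ⇒ minimal covering band is its complement: 360° − 335.531° = 24.469°.
Band runs from -40.574° eastward to -16.105°.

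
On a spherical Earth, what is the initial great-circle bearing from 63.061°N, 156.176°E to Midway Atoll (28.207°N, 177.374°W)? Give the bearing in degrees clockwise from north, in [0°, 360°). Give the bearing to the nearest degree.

141°

Δλ = -177.374 − 156.176 = -333.550°; wrapped into (−180°, 180°]: 26.450°.
θ = atan2( sin Δλ · cos φ₂ , cos φ₁ · sin φ₂ − sin φ₁ · cos φ₂ · cos Δλ )
  = atan2(0.39252, -0.48925) = 141.260° → normalised to [0°, 360°): 141.260°.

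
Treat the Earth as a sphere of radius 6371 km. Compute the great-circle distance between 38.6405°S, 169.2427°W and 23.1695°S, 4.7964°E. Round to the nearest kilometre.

13114 km

Δλ = 4.7964 − -169.2427 = 174.0391°.
Δφ = -23.1695 − -38.6405 = 15.4710°.
a = sin²(Δφ/2) + cos φ₁ · cos φ₂ · sin²(Δλ/2) = 0.734257.
c = 2·atan2(√a, √(1−a)) = 2.05840 rad → d = 6371·c ≈ 13114.10 km.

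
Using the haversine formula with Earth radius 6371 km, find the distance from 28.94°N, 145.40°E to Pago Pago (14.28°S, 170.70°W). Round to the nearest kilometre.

6732 km

Δλ = -170.70 − 145.40 = -316.10°; wrapped into (−180°, 180°]: 43.90°.
Δφ = -14.28 − 28.94 = -43.22°.
a = sin²(Δφ/2) + cos φ₁ · cos φ₂ · sin²(Δλ/2) = 0.254134.
c = 2·atan2(√a, √(1−a)) = 1.05672 rad → d = 6371·c ≈ 6732.35 km.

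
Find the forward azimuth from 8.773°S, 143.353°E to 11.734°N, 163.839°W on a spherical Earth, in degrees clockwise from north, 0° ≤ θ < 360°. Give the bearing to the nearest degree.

Δλ = -163.839 − 143.353 = -307.192°; wrapped into (−180°, 180°]: 52.808°.
θ = atan2( sin Δλ · cos φ₂ , cos φ₁ · sin φ₂ − sin φ₁ · cos φ₂ · cos Δλ )
  = atan2(0.77997, 0.29126) = 69.523° → normalised to [0°, 360°): 69.523°.

70°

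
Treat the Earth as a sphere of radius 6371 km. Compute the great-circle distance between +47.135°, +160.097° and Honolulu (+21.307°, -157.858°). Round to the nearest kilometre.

Δλ = -157.858 − 160.097 = -317.955°; wrapped into (−180°, 180°]: 42.045°.
Δφ = 21.307 − 47.135 = -25.828°.
a = sin²(Δφ/2) + cos φ₁ · cos φ₂ · sin²(Δλ/2) = 0.131508.
c = 2·atan2(√a, √(1−a)) = 0.74220 rad → d = 6371·c ≈ 4728.55 km.

4729 km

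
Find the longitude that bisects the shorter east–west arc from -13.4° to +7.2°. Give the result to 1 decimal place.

Signed shortest Δλ from -13.4° to +7.2° is +20.6°.
Midpoint longitude = -13.4° + (+20.6°)/2 = -13.4° + 10.3° = -3.1°.

-3.1°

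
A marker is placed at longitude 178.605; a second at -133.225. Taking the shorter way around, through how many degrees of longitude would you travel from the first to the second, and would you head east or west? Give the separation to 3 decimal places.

48.170° east

Raw difference: -133.225 − 178.605 = -311.83°.
Normalise into (−180°, 180°]: -311.83° + 360° = 48.17°.
Positive ⇒ the second point lies to the east; separation 48.170°.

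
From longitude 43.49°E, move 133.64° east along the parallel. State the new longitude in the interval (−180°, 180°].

Start at +43.49°; shift +133.64° → +177.13°.
+177.13° already lies in (−180°, 180°].

177.13°E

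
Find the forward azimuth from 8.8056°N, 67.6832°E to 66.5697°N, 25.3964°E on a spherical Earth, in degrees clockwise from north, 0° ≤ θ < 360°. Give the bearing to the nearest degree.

Δλ = 25.3964 − 67.6832 = -42.2868°.
θ = atan2( sin Δλ · cos φ₂ , cos φ₁ · sin φ₂ − sin φ₁ · cos φ₂ · cos Δλ )
  = atan2(-0.26754, 0.86170) = -17.249° → normalised to [0°, 360°): 342.751°.

343°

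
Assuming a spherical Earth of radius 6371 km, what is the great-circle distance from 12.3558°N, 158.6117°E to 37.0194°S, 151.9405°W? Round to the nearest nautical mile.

4069 nmi

Δλ = -151.9405 − 158.6117 = -310.5522°; wrapped into (−180°, 180°]: 49.4478°.
Δφ = -37.0194 − 12.3558 = -49.3752°.
a = sin²(Δφ/2) + cos φ₁ · cos φ₂ · sin²(Δλ/2) = 0.310883.
c = 2·atan2(√a, √(1−a)) = 1.18291 rad → d = 6371·c ≈ 7536.31 km ≈ 4069.28 nmi.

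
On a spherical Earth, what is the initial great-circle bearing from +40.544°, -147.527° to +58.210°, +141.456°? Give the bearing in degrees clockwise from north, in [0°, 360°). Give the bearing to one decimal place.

Δλ = 141.456 − -147.527 = 288.983°; wrapped into (−180°, 180°]: -71.017°.
θ = atan2( sin Δλ · cos φ₂ , cos φ₁ · sin φ₂ − sin φ₁ · cos φ₂ · cos Δλ )
  = atan2(-0.49816, 0.53452) = -42.983° → normalised to [0°, 360°): 317.017°.

317.0°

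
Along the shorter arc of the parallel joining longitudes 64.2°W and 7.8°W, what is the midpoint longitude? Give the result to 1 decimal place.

Signed shortest Δλ from -64.2° to -7.8° is +56.4°.
Midpoint longitude = -64.2° + (+56.4°)/2 = -64.2° + 28.2° = -36.0°.

36.0°W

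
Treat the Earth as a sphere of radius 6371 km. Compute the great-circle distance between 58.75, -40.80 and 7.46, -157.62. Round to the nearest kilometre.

Δλ = -157.62 − -40.80 = -116.82°.
Δφ = 7.46 − 58.75 = -51.29°.
a = sin²(Δφ/2) + cos φ₁ · cos φ₂ · sin²(Δλ/2) = 0.560544.
c = 2·atan2(√a, √(1−a)) = 1.69218 rad → d = 6371·c ≈ 10780.89 km.

10781 km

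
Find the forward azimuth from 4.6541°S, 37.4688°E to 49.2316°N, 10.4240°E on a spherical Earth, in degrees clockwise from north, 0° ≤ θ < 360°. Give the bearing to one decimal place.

Δλ = 10.4240 − 37.4688 = -27.0448°.
θ = atan2( sin Δλ · cos φ₂ , cos φ₁ · sin φ₂ − sin φ₁ · cos φ₂ · cos Δλ )
  = atan2(-0.29691, 0.80205) = -20.314° → normalised to [0°, 360°): 339.686°.

339.7°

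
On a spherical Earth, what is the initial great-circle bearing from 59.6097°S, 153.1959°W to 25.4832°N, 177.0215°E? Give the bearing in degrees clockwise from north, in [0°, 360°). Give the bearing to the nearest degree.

333°

Δλ = 177.0215 − -153.1959 = 330.2174°; wrapped into (−180°, 180°]: -29.7826°.
θ = atan2( sin Δλ · cos φ₂ , cos φ₁ · sin φ₂ − sin φ₁ · cos φ₂ · cos Δλ )
  = atan2(-0.44839, 0.89348) = -26.649° → normalised to [0°, 360°): 333.351°.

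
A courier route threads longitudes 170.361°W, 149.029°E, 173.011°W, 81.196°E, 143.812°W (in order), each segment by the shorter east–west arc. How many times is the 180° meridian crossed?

4

Leg 1: -170.361° → +149.029°, shortest Δλ = -40.61° (west) — crosses 180°.
Leg 2: +149.029° → -173.011°, shortest Δλ = 37.96° (east) — crosses 180°.
Leg 3: -173.011° → +81.196°, shortest Δλ = -105.793° (west) — crosses 180°.
Leg 4: +81.196° → -143.812°, shortest Δλ = 134.992° (east) — crosses 180°.
Total crossings: 4.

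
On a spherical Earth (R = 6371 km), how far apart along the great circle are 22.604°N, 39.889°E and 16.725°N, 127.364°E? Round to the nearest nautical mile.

Δλ = 127.364 − 39.889 = 87.475°.
Δφ = 16.725 − 22.604 = -5.879°.
a = sin²(Δφ/2) + cos φ₁ · cos φ₂ · sin²(Δλ/2) = 0.425219.
c = 2·atan2(√a, √(1−a)) = 1.42067 rad → d = 6371·c ≈ 9051.10 km ≈ 4887.20 nmi.

4887 nmi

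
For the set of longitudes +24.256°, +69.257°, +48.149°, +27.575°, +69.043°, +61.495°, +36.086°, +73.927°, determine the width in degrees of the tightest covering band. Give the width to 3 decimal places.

Sort the longitudes: +24.256°, +27.575°, +36.086°, +48.149°, +61.495°, +69.043°, +69.257°, +73.927°.
Eastward gaps between consecutive values (wrapping around): 3.319°, 8.511°, 12.063°, 13.346°, 7.548°, 0.214°, 4.670°, 310.329°.
Largest gap = 310.329° ⇒ minimal covering band is its complement: 360° − 310.329° = 49.671°.
Band runs from +24.256° eastward to +73.927°.

49.671°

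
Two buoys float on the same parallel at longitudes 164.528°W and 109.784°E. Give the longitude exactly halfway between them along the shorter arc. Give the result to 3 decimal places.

Signed shortest Δλ from -164.528° to +109.784° is -85.688°.
Midpoint longitude = -164.528° + (-85.688°)/2 = -164.528° − 42.844° = -207.372°.
Normalise into (−180°, 180°]: +152.628°.
(The naïve average (-164.528 + +109.784)/2 = -27.372° is on the wrong side of the globe.)

152.628°E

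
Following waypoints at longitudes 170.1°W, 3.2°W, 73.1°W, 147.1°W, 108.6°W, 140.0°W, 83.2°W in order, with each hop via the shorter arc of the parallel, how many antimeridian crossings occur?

0

Leg 1: -170.1° → -3.2°, shortest Δλ = 166.9° (east) — does not cross 180°.
Leg 2: -3.2° → -73.1°, shortest Δλ = -69.9° (west) — does not cross 180°.
Leg 3: -73.1° → -147.1°, shortest Δλ = -74.0° (west) — does not cross 180°.
Leg 4: -147.1° → -108.6°, shortest Δλ = 38.5° (east) — does not cross 180°.
Leg 5: -108.6° → -140.0°, shortest Δλ = -31.4° (west) — does not cross 180°.
Leg 6: -140.0° → -83.2°, shortest Δλ = 56.8° (east) — does not cross 180°.
Total crossings: 0.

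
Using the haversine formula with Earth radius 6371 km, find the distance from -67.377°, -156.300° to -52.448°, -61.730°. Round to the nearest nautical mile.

2672 nmi

Δλ = -61.730 − -156.300 = 94.570°.
Δφ = -52.448 − -67.377 = 14.929°.
a = sin²(Δφ/2) + cos φ₁ · cos φ₂ · sin²(Δλ/2) = 0.143440.
c = 2·atan2(√a, √(1−a)) = 0.77686 rad → d = 6371·c ≈ 4949.37 km ≈ 2672.44 nmi.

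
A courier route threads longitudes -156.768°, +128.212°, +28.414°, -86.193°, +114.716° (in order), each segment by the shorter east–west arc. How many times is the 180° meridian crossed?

2

Leg 1: -156.768° → +128.212°, shortest Δλ = -75.02° (west) — crosses 180°.
Leg 2: +128.212° → +28.414°, shortest Δλ = -99.798° (west) — does not cross 180°.
Leg 3: +28.414° → -86.193°, shortest Δλ = -114.607° (west) — does not cross 180°.
Leg 4: -86.193° → +114.716°, shortest Δλ = -159.091° (west) — crosses 180°.
Total crossings: 2.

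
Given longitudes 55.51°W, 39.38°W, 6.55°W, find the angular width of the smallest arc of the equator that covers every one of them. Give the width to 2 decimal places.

48.96°

Sort the longitudes: -55.51°, -39.38°, -6.55°.
Eastward gaps between consecutive values (wrapping around): 16.13°, 32.83°, 311.04°.
Largest gap = 311.04° ⇒ minimal covering band is its complement: 360° − 311.04° = 48.96°.
Band runs from -55.51° eastward to -6.55°.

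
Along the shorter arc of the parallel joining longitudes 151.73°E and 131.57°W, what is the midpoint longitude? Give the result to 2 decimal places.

Signed shortest Δλ from +151.73° to -131.57° is +76.70°.
Midpoint longitude = +151.73° + (+76.70°)/2 = +151.73° + 38.35° = +190.08°.
Normalise into (−180°, 180°]: -169.92°.
(The naïve average (+151.73 + -131.57)/2 = 10.08° is on the wrong side of the globe.)

169.92°W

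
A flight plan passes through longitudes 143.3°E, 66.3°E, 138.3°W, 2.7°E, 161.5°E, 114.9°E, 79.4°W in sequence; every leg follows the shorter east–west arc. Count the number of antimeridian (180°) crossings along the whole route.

Leg 1: +143.3° → +66.3°, shortest Δλ = -77.0° (west) — does not cross 180°.
Leg 2: +66.3° → -138.3°, shortest Δλ = 155.4° (east) — crosses 180°.
Leg 3: -138.3° → +2.7°, shortest Δλ = 141.0° (east) — does not cross 180°.
Leg 4: +2.7° → +161.5°, shortest Δλ = 158.8° (east) — does not cross 180°.
Leg 5: +161.5° → +114.9°, shortest Δλ = -46.6° (west) — does not cross 180°.
Leg 6: +114.9° → -79.4°, shortest Δλ = 165.7° (east) — crosses 180°.
Total crossings: 2.

2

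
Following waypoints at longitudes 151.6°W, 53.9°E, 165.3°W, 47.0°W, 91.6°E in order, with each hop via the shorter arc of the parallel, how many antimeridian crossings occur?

2

Leg 1: -151.6° → +53.9°, shortest Δλ = -154.5° (west) — crosses 180°.
Leg 2: +53.9° → -165.3°, shortest Δλ = 140.8° (east) — crosses 180°.
Leg 3: -165.3° → -47.0°, shortest Δλ = 118.3° (east) — does not cross 180°.
Leg 4: -47.0° → +91.6°, shortest Δλ = 138.6° (east) — does not cross 180°.
Total crossings: 2.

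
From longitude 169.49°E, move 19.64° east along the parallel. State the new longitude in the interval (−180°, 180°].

Start at +169.49°; shift +19.64° → +189.13°.
+189.13° lies outside (−180°, 180°]; subtract 360° → -170.87°.

170.87°W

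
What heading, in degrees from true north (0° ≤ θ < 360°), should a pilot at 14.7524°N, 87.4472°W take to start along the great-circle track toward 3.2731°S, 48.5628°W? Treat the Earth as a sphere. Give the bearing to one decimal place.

112.0°

Δλ = -48.5628 − -87.4472 = 38.8844°.
θ = atan2( sin Δλ · cos φ₂ , cos φ₁ · sin φ₂ − sin φ₁ · cos φ₂ · cos Δλ )
  = atan2(0.62673, -0.25311) = 111.992° → normalised to [0°, 360°): 111.992°.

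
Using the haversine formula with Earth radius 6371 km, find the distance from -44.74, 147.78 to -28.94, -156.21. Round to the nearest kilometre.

5173 km

Δλ = -156.21 − 147.78 = -303.99°; wrapped into (−180°, 180°]: 56.01°.
Δφ = -28.94 − -44.74 = 15.80°.
a = sin²(Δφ/2) + cos φ₁ · cos φ₂ · sin²(Δλ/2) = 0.155941.
c = 2·atan2(√a, √(1−a)) = 0.81190 rad → d = 6371·c ≈ 5172.64 km.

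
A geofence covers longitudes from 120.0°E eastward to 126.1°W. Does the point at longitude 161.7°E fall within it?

Band width going east from +120.0° to -126.1°: ((-126.1 − 120.0) mod 360) = 113.9°.
Offset of +161.7° east of the west edge: ((161.7 − 120.0) mod 360) = 41.7°.
41.7° ≤ 113.9° ⇒ inside.

Yes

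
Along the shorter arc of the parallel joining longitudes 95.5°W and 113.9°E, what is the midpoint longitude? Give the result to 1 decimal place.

Signed shortest Δλ from -95.5° to +113.9° is -150.6°.
Midpoint longitude = -95.5° + (-150.6°)/2 = -95.5° − 75.3° = -170.8°.
(The naïve average (-95.5 + +113.9)/2 = 9.2° is on the wrong side of the globe.)

170.8°W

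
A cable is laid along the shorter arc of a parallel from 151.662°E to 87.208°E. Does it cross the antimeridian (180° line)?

No

Signed shortest Δλ = ((87.208 − 151.662 + 180) mod 360) − 180 = -64.454°.
Going west by 64.454° from +151.662° reaches +87.208° without touching 180°.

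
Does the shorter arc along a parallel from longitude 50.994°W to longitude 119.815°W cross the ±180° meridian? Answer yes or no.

No

Signed shortest Δλ = ((-119.815 − -50.994 + 180) mod 360) − 180 = -68.821°.
Going west by 68.821° from -50.994° reaches -119.815° without touching 180°.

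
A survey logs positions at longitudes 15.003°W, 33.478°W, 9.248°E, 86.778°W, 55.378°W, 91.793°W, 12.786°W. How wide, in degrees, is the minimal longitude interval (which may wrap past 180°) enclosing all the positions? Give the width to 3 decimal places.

101.041°

Sort the longitudes: -91.793°, -86.778°, -55.378°, -33.478°, -15.003°, -12.786°, +9.248°.
Eastward gaps between consecutive values (wrapping around): 5.015°, 31.400°, 21.900°, 18.475°, 2.217°, 22.034°, 258.959°.
Largest gap = 258.959° ⇒ minimal covering band is its complement: 360° − 258.959° = 101.041°.
Band runs from -91.793° eastward to +9.248°.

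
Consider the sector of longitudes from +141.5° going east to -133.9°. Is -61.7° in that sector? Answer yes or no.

Band width going east from +141.5° to -133.9°: ((-133.9 − 141.5) mod 360) = 84.6°.
Offset of -61.7° east of the west edge: ((-61.7 − 141.5) mod 360) = 156.8°.
156.8° > 84.6° ⇒ outside.

No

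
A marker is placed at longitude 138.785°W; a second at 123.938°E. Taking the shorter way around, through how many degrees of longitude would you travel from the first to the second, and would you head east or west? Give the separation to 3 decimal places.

Raw difference: 123.938 − -138.785 = 262.723°.
Normalise into (−180°, 180°]: 262.723° − 360° = -97.277°.
Negative ⇒ the second point lies to the west; separation 97.277°.

97.277° west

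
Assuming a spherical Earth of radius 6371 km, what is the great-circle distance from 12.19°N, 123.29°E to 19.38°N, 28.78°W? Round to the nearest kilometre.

15359 km

Δλ = -28.78 − 123.29 = -152.07°.
Δφ = 19.38 − 12.19 = 7.19°.
a = sin²(Δφ/2) + cos φ₁ · cos φ₂ · sin²(Δλ/2) = 0.872300.
c = 2·atan2(√a, √(1−a)) = 2.41073 rad → d = 6371·c ≈ 15358.76 km.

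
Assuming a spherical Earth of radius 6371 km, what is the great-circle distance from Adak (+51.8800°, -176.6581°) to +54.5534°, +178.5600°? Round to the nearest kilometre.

435 km

Δλ = 178.5600 − -176.6581 = 355.2181°; wrapped into (−180°, 180°]: -4.7819°.
Δφ = 54.5534 − 51.8800 = 2.6734°.
a = sin²(Δφ/2) + cos φ₁ · cos φ₂ · sin²(Δλ/2) = 0.001167.
c = 2·atan2(√a, √(1−a)) = 0.06834 rad → d = 6371·c ≈ 435.42 km.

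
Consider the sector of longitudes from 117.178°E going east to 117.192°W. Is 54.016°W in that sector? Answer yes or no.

No

Band width going east from +117.178° to -117.192°: ((-117.192 − 117.178) mod 360) = 125.630°.
Offset of -54.016° east of the west edge: ((-54.016 − 117.178) mod 360) = 188.806°.
188.806° > 125.630° ⇒ outside.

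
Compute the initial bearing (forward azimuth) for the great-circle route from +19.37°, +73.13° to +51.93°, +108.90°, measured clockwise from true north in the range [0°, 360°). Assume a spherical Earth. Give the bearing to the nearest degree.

32°

Δλ = 108.90 − 73.13 = 35.77°.
θ = atan2( sin Δλ · cos φ₂ , cos φ₁ · sin φ₂ − sin φ₁ · cos φ₂ · cos Δλ )
  = atan2(0.36044, 0.57676) = 32.003° → normalised to [0°, 360°): 32.003°.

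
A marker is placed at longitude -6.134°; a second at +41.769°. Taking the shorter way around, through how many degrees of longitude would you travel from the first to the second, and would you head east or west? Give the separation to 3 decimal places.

47.903° east

Raw difference: 41.769 − -6.134 = 47.903°.
Normalise into (−180°, 180°]: 47.903° stays 47.903°.
Positive ⇒ the second point lies to the east; separation 47.903°.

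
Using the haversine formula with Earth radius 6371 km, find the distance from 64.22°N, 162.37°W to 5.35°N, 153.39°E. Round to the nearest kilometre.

Δλ = 153.39 − -162.37 = 315.76°; wrapped into (−180°, 180°]: -44.24°.
Δφ = 5.35 − 64.22 = -58.87°.
a = sin²(Δφ/2) + cos φ₁ · cos φ₂ · sin²(Δλ/2) = 0.302907.
c = 2·atan2(√a, √(1−a)) = 1.16561 rad → d = 6371·c ≈ 7426.12 km.

7426 km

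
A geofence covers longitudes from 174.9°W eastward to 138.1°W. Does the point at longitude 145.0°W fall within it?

Yes

Band width going east from -174.9° to -138.1°: ((-138.1 − -174.9) mod 360) = 36.8°.
Offset of -145.0° east of the west edge: ((-145.0 − -174.9) mod 360) = 29.9°.
29.9° ≤ 36.8° ⇒ inside.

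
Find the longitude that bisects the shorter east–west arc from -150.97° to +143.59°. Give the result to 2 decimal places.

Signed shortest Δλ from -150.97° to +143.59° is -65.44°.
Midpoint longitude = -150.97° + (-65.44°)/2 = -150.97° − 32.72° = -183.69°.
Normalise into (−180°, 180°]: +176.31°.
(The naïve average (-150.97 + +143.59)/2 = -3.69° is on the wrong side of the globe.)

+176.31°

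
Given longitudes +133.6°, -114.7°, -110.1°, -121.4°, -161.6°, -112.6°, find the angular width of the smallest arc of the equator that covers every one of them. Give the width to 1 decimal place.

Sort the longitudes: -161.6°, -121.4°, -114.7°, -112.6°, -110.1°, +133.6°.
Eastward gaps between consecutive values (wrapping around): 40.2°, 6.7°, 2.1°, 2.5°, 243.7°, 64.8°.
Largest gap = 243.7° ⇒ minimal covering band is its complement: 360° − 243.7° = 116.3°.
Band runs from +133.6° eastward to -110.1°, crossing the antimeridian.

116.3°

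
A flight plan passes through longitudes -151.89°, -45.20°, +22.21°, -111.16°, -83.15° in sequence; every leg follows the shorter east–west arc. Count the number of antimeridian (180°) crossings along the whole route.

0

Leg 1: -151.89° → -45.20°, shortest Δλ = 106.69° (east) — does not cross 180°.
Leg 2: -45.20° → +22.21°, shortest Δλ = 67.41° (east) — does not cross 180°.
Leg 3: +22.21° → -111.16°, shortest Δλ = -133.37° (west) — does not cross 180°.
Leg 4: -111.16° → -83.15°, shortest Δλ = 28.01° (east) — does not cross 180°.
Total crossings: 0.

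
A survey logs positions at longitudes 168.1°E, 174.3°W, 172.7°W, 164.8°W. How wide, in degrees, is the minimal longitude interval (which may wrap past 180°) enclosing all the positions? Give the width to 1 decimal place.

Sort the longitudes: -174.3°, -172.7°, -164.8°, +168.1°.
Eastward gaps between consecutive values (wrapping around): 1.6°, 7.9°, 332.9°, 17.6°.
Largest gap = 332.9° ⇒ minimal covering band is its complement: 360° − 332.9° = 27.1°.
Band runs from +168.1° eastward to -164.8°, crossing the antimeridian.

27.1°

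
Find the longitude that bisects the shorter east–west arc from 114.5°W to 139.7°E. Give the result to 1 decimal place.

Signed shortest Δλ from -114.5° to +139.7° is -105.8°.
Midpoint longitude = -114.5° + (-105.8°)/2 = -114.5° − 52.9° = -167.4°.
(The naïve average (-114.5 + +139.7)/2 = 12.6° is on the wrong side of the globe.)

167.4°W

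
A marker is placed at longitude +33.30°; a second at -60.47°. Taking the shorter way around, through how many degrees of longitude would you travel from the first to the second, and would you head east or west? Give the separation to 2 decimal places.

93.77° west

Raw difference: -60.47 − 33.30 = -93.77°.
Normalise into (−180°, 180°]: -93.77° stays -93.77°.
Negative ⇒ the second point lies to the west; separation 93.77°.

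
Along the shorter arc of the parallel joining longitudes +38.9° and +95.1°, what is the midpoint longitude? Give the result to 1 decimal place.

+67.0°

Signed shortest Δλ from +38.9° to +95.1° is +56.2°.
Midpoint longitude = +38.9° + (+56.2°)/2 = +38.9° + 28.1° = +67.0°.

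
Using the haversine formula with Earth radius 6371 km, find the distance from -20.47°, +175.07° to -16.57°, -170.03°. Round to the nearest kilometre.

1629 km

Δλ = -170.03 − 175.07 = -345.10°; wrapped into (−180°, 180°]: 14.90°.
Δφ = -16.57 − -20.47 = 3.90°.
a = sin²(Δφ/2) + cos φ₁ · cos φ₂ · sin²(Δλ/2) = 0.016254.
c = 2·atan2(√a, √(1−a)) = 0.25568 rad → d = 6371·c ≈ 1628.93 km.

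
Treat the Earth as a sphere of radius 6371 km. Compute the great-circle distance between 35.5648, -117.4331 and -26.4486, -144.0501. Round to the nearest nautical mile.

Δλ = -144.0501 − -117.4331 = -26.6170°.
Δφ = -26.4486 − 35.5648 = -62.0134°.
a = sin²(Δφ/2) + cos φ₁ · cos φ₂ · sin²(Δλ/2) = 0.303961.
c = 2·atan2(√a, √(1−a)) = 1.16791 rad → d = 6371·c ≈ 7440.73 km ≈ 4017.67 nmi.

4018 nmi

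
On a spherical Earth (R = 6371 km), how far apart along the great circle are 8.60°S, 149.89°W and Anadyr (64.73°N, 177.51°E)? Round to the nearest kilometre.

8592 km

Δλ = 177.51 − -149.89 = 327.40°; wrapped into (−180°, 180°]: -32.60°.
Δφ = 64.73 − -8.60 = 73.33°.
a = sin²(Δφ/2) + cos φ₁ · cos φ₂ · sin²(Δλ/2) = 0.389820.
c = 2·atan2(√a, √(1−a)) = 1.34861 rad → d = 6371·c ≈ 8592.01 km.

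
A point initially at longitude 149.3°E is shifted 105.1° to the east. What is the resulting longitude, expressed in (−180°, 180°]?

105.6°W

Start at +149.3°; shift +105.1° → +254.4°.
+254.4° lies outside (−180°, 180°]; subtract 360° → -105.6°.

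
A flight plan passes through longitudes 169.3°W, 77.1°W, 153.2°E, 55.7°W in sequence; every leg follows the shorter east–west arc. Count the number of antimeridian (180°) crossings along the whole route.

Leg 1: -169.3° → -77.1°, shortest Δλ = 92.2° (east) — does not cross 180°.
Leg 2: -77.1° → +153.2°, shortest Δλ = -129.7° (west) — crosses 180°.
Leg 3: +153.2° → -55.7°, shortest Δλ = 151.1° (east) — crosses 180°.
Total crossings: 2.

2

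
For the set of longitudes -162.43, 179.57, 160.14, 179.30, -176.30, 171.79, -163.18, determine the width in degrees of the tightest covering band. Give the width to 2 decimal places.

37.43°

Sort the longitudes: -176.30°, -163.18°, -162.43°, +160.14°, +171.79°, +179.30°, +179.57°.
Eastward gaps between consecutive values (wrapping around): 13.12°, 0.75°, 322.57°, 11.65°, 7.51°, 0.27°, 4.13°.
Largest gap = 322.57° ⇒ minimal covering band is its complement: 360° − 322.57° = 37.43°.
Band runs from +160.14° eastward to -162.43°, crossing the antimeridian.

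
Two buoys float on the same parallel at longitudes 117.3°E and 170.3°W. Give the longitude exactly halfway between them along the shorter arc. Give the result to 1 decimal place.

153.5°E

Signed shortest Δλ from +117.3° to -170.3° is +72.4°.
Midpoint longitude = +117.3° + (+72.4°)/2 = +117.3° + 36.2° = +153.5°.
(The naïve average (+117.3 + -170.3)/2 = -26.5° is on the wrong side of the globe.)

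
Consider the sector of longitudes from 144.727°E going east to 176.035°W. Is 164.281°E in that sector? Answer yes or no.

Yes

Band width going east from +144.727° to -176.035°: ((-176.035 − 144.727) mod 360) = 39.238°.
Offset of +164.281° east of the west edge: ((164.281 − 144.727) mod 360) = 19.554°.
19.554° ≤ 39.238° ⇒ inside.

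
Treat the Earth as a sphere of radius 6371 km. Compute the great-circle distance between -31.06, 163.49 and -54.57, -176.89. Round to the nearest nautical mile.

1643 nmi

Δλ = -176.89 − 163.49 = -340.38°; wrapped into (−180°, 180°]: 19.62°.
Δφ = -54.57 − -31.06 = -23.51°.
a = sin²(Δφ/2) + cos φ₁ · cos φ₂ · sin²(Δλ/2) = 0.055921.
c = 2·atan2(√a, √(1−a)) = 0.47747 rad → d = 6371·c ≈ 3041.99 km ≈ 1642.54 nmi.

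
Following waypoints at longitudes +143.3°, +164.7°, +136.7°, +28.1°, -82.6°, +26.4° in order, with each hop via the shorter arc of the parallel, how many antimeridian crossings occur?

Leg 1: +143.3° → +164.7°, shortest Δλ = 21.4° (east) — does not cross 180°.
Leg 2: +164.7° → +136.7°, shortest Δλ = -28.0° (west) — does not cross 180°.
Leg 3: +136.7° → +28.1°, shortest Δλ = -108.6° (west) — does not cross 180°.
Leg 4: +28.1° → -82.6°, shortest Δλ = -110.7° (west) — does not cross 180°.
Leg 5: -82.6° → +26.4°, shortest Δλ = 109.0° (east) — does not cross 180°.
Total crossings: 0.

0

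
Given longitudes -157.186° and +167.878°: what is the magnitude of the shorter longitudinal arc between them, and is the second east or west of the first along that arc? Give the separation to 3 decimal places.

34.936° west

Raw difference: 167.878 − -157.186 = 325.064°.
Normalise into (−180°, 180°]: 325.064° − 360° = -34.936°.
Negative ⇒ the second point lies to the west; separation 34.936°.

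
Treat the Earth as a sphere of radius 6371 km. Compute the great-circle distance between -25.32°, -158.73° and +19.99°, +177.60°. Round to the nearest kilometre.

Δλ = 177.60 − -158.73 = 336.33°; wrapped into (−180°, 180°]: -23.67°.
Δφ = 19.99 − -25.32 = 45.31°.
a = sin²(Δφ/2) + cos φ₁ · cos φ₂ · sin²(Δλ/2) = 0.184097.
c = 2·atan2(√a, √(1−a)) = 0.88691 rad → d = 6371·c ≈ 5650.53 km.

5651 km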